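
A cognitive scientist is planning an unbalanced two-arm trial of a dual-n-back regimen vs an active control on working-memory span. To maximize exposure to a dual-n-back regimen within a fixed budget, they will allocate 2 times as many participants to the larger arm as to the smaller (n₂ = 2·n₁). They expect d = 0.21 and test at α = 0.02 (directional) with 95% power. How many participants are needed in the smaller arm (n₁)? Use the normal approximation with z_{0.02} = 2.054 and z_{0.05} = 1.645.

n₁ = 466

With allocation ratio k = n₂/n₁ = 2, Var(x̄₁−x̄₂) = σ²(1/n₁ + 1/(k·n₁)) = σ²·(k+1)/(k·n₁).
So n₁ = (1 + 1/k)·((z_{α} + z_β)/d)² = 1.500 × (3.699/0.21)².
n₁ = 1.500 × 310.26 = 465.4.
Round up: n₁ = 466, giving n₂ = 2 × 466 = 932.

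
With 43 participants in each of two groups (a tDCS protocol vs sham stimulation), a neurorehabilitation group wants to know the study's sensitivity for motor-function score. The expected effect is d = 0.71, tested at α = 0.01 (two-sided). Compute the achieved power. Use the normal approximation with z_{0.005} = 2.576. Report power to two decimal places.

power ≈ 0.76

For two equal groups, power = Φ(d·√(n/2) − z_{α/2}).
d·√(n/2) = 0.71 × √(43/2) = 0.71 × 4.637 = 3.292.
z_β = 3.292 − 2.576 = 0.716.
Power = Φ(0.716) = 0.763.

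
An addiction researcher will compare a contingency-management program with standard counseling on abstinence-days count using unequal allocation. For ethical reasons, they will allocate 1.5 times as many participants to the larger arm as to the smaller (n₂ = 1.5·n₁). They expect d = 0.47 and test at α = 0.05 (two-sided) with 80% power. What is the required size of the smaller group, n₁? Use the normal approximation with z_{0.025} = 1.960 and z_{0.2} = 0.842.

n₁ = 60

With allocation ratio k = n₂/n₁ = 1.5, Var(x̄₁−x̄₂) = σ²(1/n₁ + 1/(k·n₁)) = σ²·(k+1)/(k·n₁).
So n₁ = (1 + 1/k)·((z_{α/2} + z_β)/d)² = 1.667 × (2.802/0.47)².
n₁ = 1.667 × 35.54 = 59.2.
Round up: n₁ = 60, giving n₂ = 1.5 × 60 = 90.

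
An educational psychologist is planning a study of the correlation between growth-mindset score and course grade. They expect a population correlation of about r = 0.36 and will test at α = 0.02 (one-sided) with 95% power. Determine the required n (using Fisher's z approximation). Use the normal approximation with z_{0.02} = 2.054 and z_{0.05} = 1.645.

n = 100

Fisher's z: C = ½·ln((1+r)/(1−r)) = ½·ln(2.1250) = 0.3769.
n = ((z_{α} + z_β)/C)² + 3.
(2.054 + 1.645) / 0.3769 = 3.699 / 0.3769 = 9.814.
n = 9.814² + 3 = 96.32 + 3 = 99.3.
Round up.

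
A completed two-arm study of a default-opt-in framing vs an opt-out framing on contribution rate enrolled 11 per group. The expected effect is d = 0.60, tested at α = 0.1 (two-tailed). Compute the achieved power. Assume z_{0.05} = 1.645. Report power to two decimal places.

power ≈ 0.41

For two equal groups, power = Φ(d·√(n/2) − z_{α/2}).
d·√(n/2) = 0.60 × √(11/2) = 0.60 × 2.345 = 1.407.
z_β = 1.407 − 1.645 = -0.238.
Power = Φ(-0.238) = 0.406.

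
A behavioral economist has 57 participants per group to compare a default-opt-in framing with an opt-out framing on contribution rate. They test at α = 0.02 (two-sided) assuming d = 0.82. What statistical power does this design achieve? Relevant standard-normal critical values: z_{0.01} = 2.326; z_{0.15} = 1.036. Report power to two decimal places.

power ≈ 0.98

For two equal groups, power = Φ(d·√(n/2) − z_{α/2}).
d·√(n/2) = 0.82 × √(57/2) = 0.82 × 5.339 = 4.378.
z_β = 4.378 − 2.326 = 2.052.
Power = Φ(2.052) = 0.980.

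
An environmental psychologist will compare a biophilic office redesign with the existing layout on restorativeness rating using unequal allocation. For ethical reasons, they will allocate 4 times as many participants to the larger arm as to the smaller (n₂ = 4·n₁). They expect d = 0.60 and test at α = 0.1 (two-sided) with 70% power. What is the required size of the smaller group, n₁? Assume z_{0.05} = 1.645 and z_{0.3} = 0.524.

With allocation ratio k = n₂/n₁ = 4, Var(x̄₁−x̄₂) = σ²(1/n₁ + 1/(k·n₁)) = σ²·(k+1)/(k·n₁).
So n₁ = (1 + 1/k)·((z_{α/2} + z_β)/d)² = 1.250 × (2.169/0.60)².
n₁ = 1.250 × 13.07 = 16.3.
Round up: n₁ = 17, giving n₂ = 4 × 17 = 68.

n₁ = 17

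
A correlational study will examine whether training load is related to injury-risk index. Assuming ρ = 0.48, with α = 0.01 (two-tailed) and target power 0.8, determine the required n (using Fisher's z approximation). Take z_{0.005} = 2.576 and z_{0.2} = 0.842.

n = 46

Fisher's z: C = ½·ln((1+r)/(1−r)) = ½·ln(2.8462) = 0.5230.
n = ((z_{α/2} + z_β)/C)² + 3.
(2.576 + 0.842) / 0.5230 = 3.418 / 0.5230 = 6.535.
n = 6.535² + 3 = 42.71 + 3 = 45.7.
Round up.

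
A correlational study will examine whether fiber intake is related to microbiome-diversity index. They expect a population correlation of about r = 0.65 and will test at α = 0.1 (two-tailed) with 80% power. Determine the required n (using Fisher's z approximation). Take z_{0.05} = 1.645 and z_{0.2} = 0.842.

n = 14

Fisher's z: C = ½·ln((1+r)/(1−r)) = ½·ln(4.7143) = 0.7753.
n = ((z_{α/2} + z_β)/C)² + 3.
(1.645 + 0.842) / 0.7753 = 2.487 / 0.7753 = 3.208.
n = 3.208² + 3 = 10.29 + 3 = 13.3.
Round up.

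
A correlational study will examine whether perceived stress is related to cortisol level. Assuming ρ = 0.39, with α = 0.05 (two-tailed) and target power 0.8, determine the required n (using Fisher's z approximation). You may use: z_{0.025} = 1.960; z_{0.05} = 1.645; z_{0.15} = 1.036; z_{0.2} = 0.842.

n = 50

Fisher's z: C = ½·ln((1+r)/(1−r)) = ½·ln(2.2787) = 0.4118.
n = ((z_{α/2} + z_β)/C)² + 3.
(1.960 + 0.842) / 0.4118 = 2.802 / 0.4118 = 6.804.
n = 6.804² + 3 = 46.30 + 3 = 49.3.
Round up.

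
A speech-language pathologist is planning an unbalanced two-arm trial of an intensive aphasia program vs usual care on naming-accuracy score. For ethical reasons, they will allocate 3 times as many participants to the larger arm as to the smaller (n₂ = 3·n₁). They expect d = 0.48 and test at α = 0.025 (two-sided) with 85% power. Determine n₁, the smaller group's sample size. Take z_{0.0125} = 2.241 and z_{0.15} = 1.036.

With allocation ratio k = n₂/n₁ = 3, Var(x̄₁−x̄₂) = σ²(1/n₁ + 1/(k·n₁)) = σ²·(k+1)/(k·n₁).
So n₁ = (1 + 1/k)·((z_{α/2} + z_β)/d)² = 1.333 × (3.277/0.48)².
n₁ = 1.333 × 46.61 = 62.1.
Round up: n₁ = 63, giving n₂ = 3 × 63 = 189.

n₁ = 63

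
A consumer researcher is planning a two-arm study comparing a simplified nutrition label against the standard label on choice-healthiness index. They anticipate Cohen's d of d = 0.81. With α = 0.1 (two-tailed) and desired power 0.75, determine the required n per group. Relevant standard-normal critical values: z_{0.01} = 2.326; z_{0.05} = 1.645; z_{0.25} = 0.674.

For two independent groups with equal n: n = 2·((z_{α/2} + z_β) / d)².
z_{α/2} + z_β = 1.645 + 0.674 = 2.319.
n = 2 × (2.319 / 0.81)² = 2 × 2.863² = 2 × 8.20 = 16.4.
Round up to the next whole participant.

n = 17 per group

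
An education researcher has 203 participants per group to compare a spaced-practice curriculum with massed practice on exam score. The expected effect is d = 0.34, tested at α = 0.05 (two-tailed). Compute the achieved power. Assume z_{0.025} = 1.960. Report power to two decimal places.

power ≈ 0.93

For two equal groups, power = Φ(d·√(n/2) − z_{α/2}).
d·√(n/2) = 0.34 × √(203/2) = 0.34 × 10.075 = 3.425.
z_β = 3.425 − 1.960 = 1.465.
Power = Φ(1.465) = 0.929.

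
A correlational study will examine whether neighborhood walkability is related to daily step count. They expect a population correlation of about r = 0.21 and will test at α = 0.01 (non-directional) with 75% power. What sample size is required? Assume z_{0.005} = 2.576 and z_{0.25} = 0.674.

n = 236

Fisher's z: C = ½·ln((1+r)/(1−r)) = ½·ln(1.5316) = 0.2132.
n = ((z_{α/2} + z_β)/C)² + 3.
(2.576 + 0.674) / 0.2132 = 3.250 / 0.2132 = 15.244.
n = 15.244² + 3 = 232.38 + 3 = 235.4.
Round up.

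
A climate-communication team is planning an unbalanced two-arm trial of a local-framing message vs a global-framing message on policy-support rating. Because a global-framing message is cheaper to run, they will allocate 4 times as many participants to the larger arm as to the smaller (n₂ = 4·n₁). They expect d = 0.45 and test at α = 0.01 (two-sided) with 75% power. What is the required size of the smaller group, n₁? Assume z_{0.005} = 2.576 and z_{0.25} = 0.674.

n₁ = 66

With allocation ratio k = n₂/n₁ = 4, Var(x̄₁−x̄₂) = σ²(1/n₁ + 1/(k·n₁)) = σ²·(k+1)/(k·n₁).
So n₁ = (1 + 1/k)·((z_{α/2} + z_β)/d)² = 1.250 × (3.250/0.45)².
n₁ = 1.250 × 52.16 = 65.2.
Round up: n₁ = 66, giving n₂ = 4 × 66 = 264.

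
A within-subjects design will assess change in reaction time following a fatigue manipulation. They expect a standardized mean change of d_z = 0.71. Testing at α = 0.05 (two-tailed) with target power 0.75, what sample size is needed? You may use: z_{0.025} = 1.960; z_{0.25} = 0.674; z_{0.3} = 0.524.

n = 14 pairs

For a paired (one-sample on differences) test: n = ((z_{α/2} + z_β) / d)².
z_{α/2} + z_β = 1.960 + 0.674 = 2.634.
n = (2.634 / 0.71)² = 3.710² = 13.76.
Round up.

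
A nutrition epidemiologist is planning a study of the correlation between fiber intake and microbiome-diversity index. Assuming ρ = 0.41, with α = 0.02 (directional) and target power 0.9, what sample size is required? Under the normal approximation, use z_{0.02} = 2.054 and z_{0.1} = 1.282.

n = 62

Fisher's z: C = ½·ln((1+r)/(1−r)) = ½·ln(2.3898) = 0.4356.
n = ((z_{α} + z_β)/C)² + 3.
(2.054 + 1.282) / 0.4356 = 3.336 / 0.4356 = 7.658.
n = 7.658² + 3 = 58.65 + 3 = 61.7.
Round up.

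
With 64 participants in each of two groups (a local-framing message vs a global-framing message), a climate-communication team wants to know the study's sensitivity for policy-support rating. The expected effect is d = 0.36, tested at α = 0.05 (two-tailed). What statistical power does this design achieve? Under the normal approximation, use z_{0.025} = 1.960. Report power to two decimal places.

For two equal groups, power = Φ(d·√(n/2) − z_{α/2}).
d·√(n/2) = 0.36 × √(64/2) = 0.36 × 5.657 = 2.036.
z_β = 2.036 − 1.960 = 0.076.
Power = Φ(0.076) = 0.530.

power ≈ 0.53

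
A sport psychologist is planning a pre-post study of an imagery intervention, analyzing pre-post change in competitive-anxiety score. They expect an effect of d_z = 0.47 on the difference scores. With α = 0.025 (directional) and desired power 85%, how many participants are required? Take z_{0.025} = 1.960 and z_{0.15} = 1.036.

For a paired (one-sample on differences) test: n = ((z_{α} + z_β) / d)².
z_{α} + z_β = 1.960 + 1.036 = 2.996.
n = (2.996 / 0.47)² = 6.374² = 40.63.
Round up.

n = 41 pairs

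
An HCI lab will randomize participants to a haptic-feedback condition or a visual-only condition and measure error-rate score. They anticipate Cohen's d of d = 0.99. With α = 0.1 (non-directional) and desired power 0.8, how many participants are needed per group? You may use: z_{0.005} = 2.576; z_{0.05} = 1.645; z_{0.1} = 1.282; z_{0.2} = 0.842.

For two independent groups with equal n: n = 2·((z_{α/2} + z_β) / d)².
z_{α/2} + z_β = 1.645 + 0.842 = 2.487.
n = 2 × (2.487 / 0.99)² = 2 × 2.512² = 2 × 6.31 = 12.6.
Round up to the next whole participant.

n = 13 per group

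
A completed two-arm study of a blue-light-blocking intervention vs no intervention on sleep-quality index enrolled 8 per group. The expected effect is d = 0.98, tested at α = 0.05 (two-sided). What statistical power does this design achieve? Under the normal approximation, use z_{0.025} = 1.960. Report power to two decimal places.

power ≈ 0.50

For two equal groups, power = Φ(d·√(n/2) − z_{α/2}).
d·√(n/2) = 0.98 × √(8/2) = 0.98 × 2.000 = 1.960.
z_β = 1.960 − 1.960 = 0.000.
Power = Φ(0.000) = 0.500.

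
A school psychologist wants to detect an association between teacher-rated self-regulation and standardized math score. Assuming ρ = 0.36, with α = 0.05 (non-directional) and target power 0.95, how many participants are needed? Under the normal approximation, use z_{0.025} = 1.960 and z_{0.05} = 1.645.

n = 95

Fisher's z: C = ½·ln((1+r)/(1−r)) = ½·ln(2.1250) = 0.3769.
n = ((z_{α/2} + z_β)/C)² + 3.
(1.960 + 1.645) / 0.3769 = 3.605 / 0.3769 = 9.565.
n = 9.565² + 3 = 91.49 + 3 = 94.5.
Round up.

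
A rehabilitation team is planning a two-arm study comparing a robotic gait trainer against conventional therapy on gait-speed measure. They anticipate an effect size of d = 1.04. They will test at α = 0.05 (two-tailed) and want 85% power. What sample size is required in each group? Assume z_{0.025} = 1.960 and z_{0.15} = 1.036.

For two independent groups with equal n: n = 2·((z_{α/2} + z_β) / d)².
z_{α/2} + z_β = 1.960 + 1.036 = 2.996.
n = 2 × (2.996 / 1.04)² = 2 × 2.881² = 2 × 8.30 = 16.6.
Round up to the next whole participant.

n = 17 per group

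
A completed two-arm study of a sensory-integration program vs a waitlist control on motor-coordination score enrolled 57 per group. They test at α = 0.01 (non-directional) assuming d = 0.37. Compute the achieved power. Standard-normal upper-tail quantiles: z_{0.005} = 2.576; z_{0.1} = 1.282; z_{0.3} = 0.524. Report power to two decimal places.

For two equal groups, power = Φ(d·√(n/2) − z_{α/2}).
d·√(n/2) = 0.37 × √(57/2) = 0.37 × 5.339 = 1.975.
z_β = 1.975 − 2.576 = -0.601.
Power = Φ(-0.601) = 0.274.

power ≈ 0.27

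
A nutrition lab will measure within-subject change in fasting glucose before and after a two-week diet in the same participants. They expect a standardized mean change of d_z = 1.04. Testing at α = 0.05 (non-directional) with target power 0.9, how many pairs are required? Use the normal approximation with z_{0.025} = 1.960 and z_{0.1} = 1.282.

For a paired (one-sample on differences) test: n = ((z_{α/2} + z_β) / d)².
z_{α/2} + z_β = 1.960 + 1.282 = 3.242.
n = (3.242 / 1.04)² = 3.117² = 9.72.
Round up.

n = 10 pairs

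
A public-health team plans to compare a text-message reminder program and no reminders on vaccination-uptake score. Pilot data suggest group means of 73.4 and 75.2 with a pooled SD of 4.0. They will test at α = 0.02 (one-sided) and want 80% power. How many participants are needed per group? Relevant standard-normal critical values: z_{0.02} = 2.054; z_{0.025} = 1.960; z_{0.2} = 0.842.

Cohen's d = |M₁ − M₂| / SD_pooled = |73.4 − 75.2| / 4.0 = 1.8 / 4.0 = 0.450.
For two independent groups with equal n: n = 2·((z_{α} + z_β) / d)².
z_{α} + z_β = 2.054 + 0.842 = 2.896.
n = 2 × (2.896 / 0.450)² = 2 × 6.436² = 2 × 41.42 = 82.8.
Round up to the next whole participant.

n = 83 per group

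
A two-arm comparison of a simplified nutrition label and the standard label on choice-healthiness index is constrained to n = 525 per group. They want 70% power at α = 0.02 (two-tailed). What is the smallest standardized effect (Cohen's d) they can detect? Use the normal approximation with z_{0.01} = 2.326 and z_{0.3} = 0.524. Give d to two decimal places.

For two independent groups of n = 525 each: d_min = (z_{α/2} + z_β)·√(2/n).
z-sum = 2.326 + 0.524 = 2.850.
d_min = 2.850 × √(2/525) = 2.850 × 0.0617 = 0.176.

d_min ≈ 0.18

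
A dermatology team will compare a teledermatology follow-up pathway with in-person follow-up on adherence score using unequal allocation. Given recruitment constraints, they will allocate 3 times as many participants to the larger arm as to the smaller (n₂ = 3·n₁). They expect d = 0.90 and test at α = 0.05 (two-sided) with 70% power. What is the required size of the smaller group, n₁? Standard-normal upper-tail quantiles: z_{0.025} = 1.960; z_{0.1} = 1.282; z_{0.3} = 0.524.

n₁ = 11

With allocation ratio k = n₂/n₁ = 3, Var(x̄₁−x̄₂) = σ²(1/n₁ + 1/(k·n₁)) = σ²·(k+1)/(k·n₁).
So n₁ = (1 + 1/k)·((z_{α/2} + z_β)/d)² = 1.333 × (2.484/0.90)².
n₁ = 1.333 × 7.62 = 10.2.
Round up: n₁ = 11, giving n₂ = 3 × 11 = 33.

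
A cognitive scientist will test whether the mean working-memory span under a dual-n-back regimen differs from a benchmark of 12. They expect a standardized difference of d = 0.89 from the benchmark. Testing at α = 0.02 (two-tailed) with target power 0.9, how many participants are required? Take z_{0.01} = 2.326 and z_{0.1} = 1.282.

For a one-sample test: n = ((z_{α/2} + z_β) / d)².
z_{α/2} + z_β = 2.326 + 1.282 = 3.608.
n = (3.608 / 0.89)² = 4.054² = 16.43.
Round up.

n = 17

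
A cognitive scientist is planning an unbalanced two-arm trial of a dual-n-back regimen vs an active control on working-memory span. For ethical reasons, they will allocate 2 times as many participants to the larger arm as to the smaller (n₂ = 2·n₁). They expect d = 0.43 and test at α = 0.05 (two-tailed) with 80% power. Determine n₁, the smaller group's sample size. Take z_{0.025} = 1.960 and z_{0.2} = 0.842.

With allocation ratio k = n₂/n₁ = 2, Var(x̄₁−x̄₂) = σ²(1/n₁ + 1/(k·n₁)) = σ²·(k+1)/(k·n₁).
So n₁ = (1 + 1/k)·((z_{α/2} + z_β)/d)² = 1.500 × (2.802/0.43)².
n₁ = 1.500 × 42.46 = 63.7.
Round up: n₁ = 64, giving n₂ = 2 × 64 = 128.

n₁ = 64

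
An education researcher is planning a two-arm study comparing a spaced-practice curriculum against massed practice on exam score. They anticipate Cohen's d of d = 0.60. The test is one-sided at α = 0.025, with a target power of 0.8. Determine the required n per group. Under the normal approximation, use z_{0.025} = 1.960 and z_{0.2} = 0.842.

n = 44 per group

For two independent groups with equal n: n = 2·((z_{α} + z_β) / d)².
z_{α} + z_β = 1.960 + 0.842 = 2.802.
n = 2 × (2.802 / 0.60)² = 2 × 4.670² = 2 × 21.81 = 43.6.
Round up to the next whole participant.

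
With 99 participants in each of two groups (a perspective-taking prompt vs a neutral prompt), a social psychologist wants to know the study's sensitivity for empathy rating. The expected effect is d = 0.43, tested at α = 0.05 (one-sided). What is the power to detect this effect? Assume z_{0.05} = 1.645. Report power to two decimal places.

For two equal groups, power = Φ(d·√(n/2) − z_{α}).
d·√(n/2) = 0.43 × √(99/2) = 0.43 × 7.036 = 3.025.
z_β = 3.025 − 1.645 = 1.380.
Power = Φ(1.380) = 0.916.

power ≈ 0.92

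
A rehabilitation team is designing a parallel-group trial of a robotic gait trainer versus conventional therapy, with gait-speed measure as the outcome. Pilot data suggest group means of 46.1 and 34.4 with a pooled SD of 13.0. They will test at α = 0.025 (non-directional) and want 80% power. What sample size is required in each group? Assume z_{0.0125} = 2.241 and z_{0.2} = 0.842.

Cohen's d = |M₁ − M₂| / SD_pooled = |46.1 − 34.4| / 13.0 = 11.7 / 13.0 = 0.900.
For two independent groups with equal n: n = 2·((z_{α/2} + z_β) / d)².
z_{α/2} + z_β = 2.241 + 0.842 = 3.083.
n = 2 × (3.083 / 0.900)² = 2 × 3.426² = 2 × 11.73 = 23.5.
Round up to the next whole participant.

n = 24 per group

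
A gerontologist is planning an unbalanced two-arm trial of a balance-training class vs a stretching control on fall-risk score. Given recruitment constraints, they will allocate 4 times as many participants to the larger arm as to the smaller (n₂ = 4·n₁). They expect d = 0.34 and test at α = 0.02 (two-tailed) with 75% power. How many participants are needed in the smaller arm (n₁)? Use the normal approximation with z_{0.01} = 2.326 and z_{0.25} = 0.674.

With allocation ratio k = n₂/n₁ = 4, Var(x̄₁−x̄₂) = σ²(1/n₁ + 1/(k·n₁)) = σ²·(k+1)/(k·n₁).
So n₁ = (1 + 1/k)·((z_{α/2} + z_β)/d)² = 1.250 × (3.000/0.34)².
n₁ = 1.250 × 77.85 = 97.3.
Round up: n₁ = 98, giving n₂ = 4 × 98 = 392.

n₁ = 98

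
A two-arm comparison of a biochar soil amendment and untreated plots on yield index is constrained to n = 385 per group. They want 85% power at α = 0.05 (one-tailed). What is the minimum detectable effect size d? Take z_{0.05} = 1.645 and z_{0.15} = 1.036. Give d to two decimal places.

d_min ≈ 0.19

For two independent groups of n = 385 each: d_min = (z_{α} + z_β)·√(2/n).
z-sum = 1.645 + 1.036 = 2.681.
d_min = 2.681 × √(2/385) = 2.681 × 0.0721 = 0.193.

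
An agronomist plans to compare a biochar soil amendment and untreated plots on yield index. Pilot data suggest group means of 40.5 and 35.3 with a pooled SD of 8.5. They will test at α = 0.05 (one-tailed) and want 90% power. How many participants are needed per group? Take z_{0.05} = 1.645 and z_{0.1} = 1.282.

n = 46 per group

Cohen's d = |M₁ − M₂| / SD_pooled = |40.5 − 35.3| / 8.5 = 5.2 / 8.5 = 0.612.
For two independent groups with equal n: n = 2·((z_{α} + z_β) / d)².
z_{α} + z_β = 1.645 + 1.282 = 2.927.
n = 2 × (2.927 / 0.612)² = 2 × 4.783² = 2 × 22.87 = 45.7.
Round up to the next whole participant.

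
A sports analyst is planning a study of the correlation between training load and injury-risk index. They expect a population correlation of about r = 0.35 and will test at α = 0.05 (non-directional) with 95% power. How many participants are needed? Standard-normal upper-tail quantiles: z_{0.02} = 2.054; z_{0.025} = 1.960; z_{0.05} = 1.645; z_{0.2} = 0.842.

n = 101

Fisher's z: C = ½·ln((1+r)/(1−r)) = ½·ln(2.0769) = 0.3654.
n = ((z_{α/2} + z_β)/C)² + 3.
(1.960 + 1.645) / 0.3654 = 3.605 / 0.3654 = 9.866.
n = 9.866² + 3 = 97.34 + 3 = 100.3.
Round up.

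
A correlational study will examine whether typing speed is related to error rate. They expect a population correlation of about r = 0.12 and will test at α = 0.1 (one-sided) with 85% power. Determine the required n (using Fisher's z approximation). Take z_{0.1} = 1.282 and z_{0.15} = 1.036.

n = 373

Fisher's z: C = ½·ln((1+r)/(1−r)) = ½·ln(1.2727) = 0.1206.
n = ((z_{α} + z_β)/C)² + 3.
(1.282 + 1.036) / 0.1206 = 2.318 / 0.1206 = 19.221.
n = 19.221² + 3 = 369.43 + 3 = 372.4.
Round up.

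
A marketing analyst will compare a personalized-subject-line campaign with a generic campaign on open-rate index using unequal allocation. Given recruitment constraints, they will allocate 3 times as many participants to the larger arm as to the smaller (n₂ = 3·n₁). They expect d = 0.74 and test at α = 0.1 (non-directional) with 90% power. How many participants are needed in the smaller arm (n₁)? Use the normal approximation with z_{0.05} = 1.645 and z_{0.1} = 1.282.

With allocation ratio k = n₂/n₁ = 3, Var(x̄₁−x̄₂) = σ²(1/n₁ + 1/(k·n₁)) = σ²·(k+1)/(k·n₁).
So n₁ = (1 + 1/k)·((z_{α/2} + z_β)/d)² = 1.333 × (2.927/0.74)².
n₁ = 1.333 × 15.65 = 20.9.
Round up: n₁ = 21, giving n₂ = 3 × 21 = 63.

n₁ = 21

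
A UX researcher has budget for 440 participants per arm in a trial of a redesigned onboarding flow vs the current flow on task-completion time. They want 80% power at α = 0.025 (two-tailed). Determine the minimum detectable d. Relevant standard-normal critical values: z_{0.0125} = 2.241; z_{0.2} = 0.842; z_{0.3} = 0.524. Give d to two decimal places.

d_min ≈ 0.21

For two independent groups of n = 440 each: d_min = (z_{α/2} + z_β)·√(2/n).
z-sum = 2.241 + 0.842 = 3.083.
d_min = 3.083 × √(2/440) = 3.083 × 0.0674 = 0.208.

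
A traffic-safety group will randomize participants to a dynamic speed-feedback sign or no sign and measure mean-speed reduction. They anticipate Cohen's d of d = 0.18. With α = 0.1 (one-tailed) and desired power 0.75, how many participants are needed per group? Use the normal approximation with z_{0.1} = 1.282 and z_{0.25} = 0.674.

For two independent groups with equal n: n = 2·((z_{α} + z_β) / d)².
z_{α} + z_β = 1.282 + 0.674 = 1.956.
n = 2 × (1.956 / 0.18)² = 2 × 10.867² = 2 × 118.08 = 236.2.
Round up to the next whole participant.

n = 237 per group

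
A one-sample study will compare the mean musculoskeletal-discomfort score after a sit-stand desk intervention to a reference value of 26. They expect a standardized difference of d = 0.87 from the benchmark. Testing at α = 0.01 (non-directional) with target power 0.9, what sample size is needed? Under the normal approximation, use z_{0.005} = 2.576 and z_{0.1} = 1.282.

n = 20

For a one-sample test: n = ((z_{α/2} + z_β) / d)².
z_{α/2} + z_β = 2.576 + 1.282 = 3.858.
n = (3.858 / 0.87)² = 4.434² = 19.66.
Round up.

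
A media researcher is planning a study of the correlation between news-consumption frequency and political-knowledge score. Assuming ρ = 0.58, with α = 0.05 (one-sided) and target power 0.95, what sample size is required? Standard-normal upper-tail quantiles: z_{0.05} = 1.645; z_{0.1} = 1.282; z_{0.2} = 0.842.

Fisher's z: C = ½·ln((1+r)/(1−r)) = ½·ln(3.7619) = 0.6625.
n = ((z_{α} + z_β)/C)² + 3.
(1.645 + 1.645) / 0.6625 = 3.290 / 0.6625 = 4.966.
n = 4.966² + 3 = 24.66 + 3 = 27.7.
Round up.

n = 28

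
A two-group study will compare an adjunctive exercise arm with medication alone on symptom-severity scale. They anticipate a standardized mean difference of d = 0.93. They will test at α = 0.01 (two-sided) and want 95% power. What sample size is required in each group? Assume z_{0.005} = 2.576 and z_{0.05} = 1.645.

n = 42 per group

For two independent groups with equal n: n = 2·((z_{α/2} + z_β) / d)².
z_{α/2} + z_β = 2.576 + 1.645 = 4.221.
n = 2 × (4.221 / 0.93)² = 2 × 4.539² = 2 × 20.60 = 41.2.
Round up to the next whole participant.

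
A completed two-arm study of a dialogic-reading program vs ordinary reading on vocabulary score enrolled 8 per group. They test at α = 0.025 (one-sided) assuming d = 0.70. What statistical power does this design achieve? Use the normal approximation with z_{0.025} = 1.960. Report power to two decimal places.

For two equal groups, power = Φ(d·√(n/2) − z_{α}).
d·√(n/2) = 0.70 × √(8/2) = 0.70 × 2.000 = 1.400.
z_β = 1.400 − 1.960 = -0.560.
Power = Φ(-0.560) = 0.288.

power ≈ 0.29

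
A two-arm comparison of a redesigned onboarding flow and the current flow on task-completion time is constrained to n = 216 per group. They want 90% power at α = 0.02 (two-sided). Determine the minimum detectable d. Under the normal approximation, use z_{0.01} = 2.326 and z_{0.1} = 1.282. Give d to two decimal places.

d_min ≈ 0.35

For two independent groups of n = 216 each: d_min = (z_{α/2} + z_β)·√(2/n).
z-sum = 2.326 + 1.282 = 3.608.
d_min = 3.608 × √(2/216) = 3.608 × 0.0962 = 0.347.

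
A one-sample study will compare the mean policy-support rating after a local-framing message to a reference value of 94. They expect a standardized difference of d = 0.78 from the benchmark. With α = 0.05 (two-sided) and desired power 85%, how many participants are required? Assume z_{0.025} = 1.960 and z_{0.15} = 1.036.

n = 15

For a one-sample test: n = ((z_{α/2} + z_β) / d)².
z_{α/2} + z_β = 1.960 + 1.036 = 2.996.
n = (2.996 / 0.78)² = 3.841² = 14.75.
Round up.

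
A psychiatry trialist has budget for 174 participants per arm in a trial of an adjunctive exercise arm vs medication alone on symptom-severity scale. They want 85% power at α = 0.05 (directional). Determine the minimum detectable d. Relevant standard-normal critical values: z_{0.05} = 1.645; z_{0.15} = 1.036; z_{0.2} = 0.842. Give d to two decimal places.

d_min ≈ 0.29

For two independent groups of n = 174 each: d_min = (z_{α} + z_β)·√(2/n).
z-sum = 1.645 + 1.036 = 2.681.
d_min = 2.681 × √(2/174) = 2.681 × 0.1072 = 0.287.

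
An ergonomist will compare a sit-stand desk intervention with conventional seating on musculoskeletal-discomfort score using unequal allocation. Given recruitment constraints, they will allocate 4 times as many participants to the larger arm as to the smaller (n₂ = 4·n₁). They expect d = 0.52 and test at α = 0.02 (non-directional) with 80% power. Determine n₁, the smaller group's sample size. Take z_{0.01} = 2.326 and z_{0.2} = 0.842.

With allocation ratio k = n₂/n₁ = 4, Var(x̄₁−x̄₂) = σ²(1/n₁ + 1/(k·n₁)) = σ²·(k+1)/(k·n₁).
So n₁ = (1 + 1/k)·((z_{α/2} + z_β)/d)² = 1.250 × (3.168/0.52)².
n₁ = 1.250 × 37.12 = 46.4.
Round up: n₁ = 47, giving n₂ = 4 × 47 = 188.

n₁ = 47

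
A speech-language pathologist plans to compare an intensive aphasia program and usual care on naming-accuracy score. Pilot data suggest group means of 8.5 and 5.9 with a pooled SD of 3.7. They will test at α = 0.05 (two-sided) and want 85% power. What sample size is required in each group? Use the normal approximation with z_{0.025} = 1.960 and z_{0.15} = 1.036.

n = 37 per group

Cohen's d = |M₁ − M₂| / SD_pooled = |8.5 − 5.9| / 3.7 = 2.6 / 3.7 = 0.703.
For two independent groups with equal n: n = 2·((z_{α/2} + z_β) / d)².
z_{α/2} + z_β = 1.960 + 1.036 = 2.996.
n = 2 × (2.996 / 0.703)² = 2 × 4.262² = 2 × 18.16 = 36.3.
Round up to the next whole participant.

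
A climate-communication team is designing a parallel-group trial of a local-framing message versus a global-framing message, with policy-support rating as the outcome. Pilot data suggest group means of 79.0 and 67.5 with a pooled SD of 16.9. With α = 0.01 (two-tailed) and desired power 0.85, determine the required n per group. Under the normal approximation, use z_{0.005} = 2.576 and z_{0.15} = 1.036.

n = 57 per group

Cohen's d = |M₁ − M₂| / SD_pooled = |79.0 − 67.5| / 16.9 = 11.5 / 16.9 = 0.680.
For two independent groups with equal n: n = 2·((z_{α/2} + z_β) / d)².
z_{α/2} + z_β = 2.576 + 1.036 = 3.612.
n = 2 × (3.612 / 0.680)² = 2 × 5.312² = 2 × 28.21 = 56.4.
Round up to the next whole participant.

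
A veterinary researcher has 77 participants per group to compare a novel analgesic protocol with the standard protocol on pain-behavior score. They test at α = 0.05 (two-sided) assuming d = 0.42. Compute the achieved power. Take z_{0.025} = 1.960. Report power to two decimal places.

For two equal groups, power = Φ(d·√(n/2) − z_{α/2}).
d·√(n/2) = 0.42 × √(77/2) = 0.42 × 6.205 = 2.606.
z_β = 2.606 − 1.960 = 0.646.
Power = Φ(0.646) = 0.741.

power ≈ 0.74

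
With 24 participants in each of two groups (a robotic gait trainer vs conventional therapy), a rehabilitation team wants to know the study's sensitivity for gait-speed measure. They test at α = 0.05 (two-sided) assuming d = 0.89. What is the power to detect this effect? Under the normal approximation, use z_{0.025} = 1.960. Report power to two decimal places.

For two equal groups, power = Φ(d·√(n/2) − z_{α/2}).
d·√(n/2) = 0.89 × √(24/2) = 0.89 × 3.464 = 3.083.
z_β = 3.083 − 1.960 = 1.123.
Power = Φ(1.123) = 0.869.

power ≈ 0.87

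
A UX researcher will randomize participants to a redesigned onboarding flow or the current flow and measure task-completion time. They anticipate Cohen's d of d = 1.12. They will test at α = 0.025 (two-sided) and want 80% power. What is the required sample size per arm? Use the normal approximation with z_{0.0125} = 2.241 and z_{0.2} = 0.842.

n = 16 per group

For two independent groups with equal n: n = 2·((z_{α/2} + z_β) / d)².
z_{α/2} + z_β = 2.241 + 0.842 = 3.083.
n = 2 × (3.083 / 1.12)² = 2 × 2.753² = 2 × 7.58 = 15.2.
Round up to the next whole participant.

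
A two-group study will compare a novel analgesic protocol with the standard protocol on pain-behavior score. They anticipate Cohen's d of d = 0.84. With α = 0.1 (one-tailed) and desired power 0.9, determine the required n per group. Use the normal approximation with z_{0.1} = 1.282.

For two independent groups with equal n: n = 2·((z_{α} + z_β) / d)².
z_{α} + z_β = 1.282 + 1.282 = 2.564.
n = 2 × (2.564 / 0.84)² = 2 × 3.052² = 2 × 9.32 = 18.6.
Round up to the next whole participant.

n = 19 per group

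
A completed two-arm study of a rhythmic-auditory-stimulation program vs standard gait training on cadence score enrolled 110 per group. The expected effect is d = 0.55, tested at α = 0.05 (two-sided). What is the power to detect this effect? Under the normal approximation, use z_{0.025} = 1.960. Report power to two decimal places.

power ≈ 0.98

For two equal groups, power = Φ(d·√(n/2) − z_{α/2}).
d·√(n/2) = 0.55 × √(110/2) = 0.55 × 7.416 = 4.079.
z_β = 4.079 − 1.960 = 2.119.
Power = Φ(2.119) = 0.983.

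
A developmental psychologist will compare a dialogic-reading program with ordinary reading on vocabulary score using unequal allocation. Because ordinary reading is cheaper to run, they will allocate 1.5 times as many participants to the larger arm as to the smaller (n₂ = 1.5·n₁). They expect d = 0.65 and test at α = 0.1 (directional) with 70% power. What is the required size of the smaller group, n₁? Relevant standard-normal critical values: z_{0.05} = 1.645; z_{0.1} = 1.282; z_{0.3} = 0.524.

With allocation ratio k = n₂/n₁ = 1.5, Var(x̄₁−x̄₂) = σ²(1/n₁ + 1/(k·n₁)) = σ²·(k+1)/(k·n₁).
So n₁ = (1 + 1/k)·((z_{α} + z_β)/d)² = 1.667 × (1.806/0.65)².
n₁ = 1.667 × 7.72 = 12.9.
Round up: n₁ = 13, giving n₂ = ⌈1.5 × 13⌉ = ⌈19.5⌉ = 20.

n₁ = 13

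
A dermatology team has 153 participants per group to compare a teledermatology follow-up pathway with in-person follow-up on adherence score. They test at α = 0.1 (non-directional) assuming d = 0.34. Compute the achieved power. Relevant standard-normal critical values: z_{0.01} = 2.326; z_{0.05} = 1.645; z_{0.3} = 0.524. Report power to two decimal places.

For two equal groups, power = Φ(d·√(n/2) − z_{α/2}).
d·√(n/2) = 0.34 × √(153/2) = 0.34 × 8.746 = 2.974.
z_β = 2.974 − 1.645 = 1.329.
Power = Φ(1.329) = 0.908.

power ≈ 0.91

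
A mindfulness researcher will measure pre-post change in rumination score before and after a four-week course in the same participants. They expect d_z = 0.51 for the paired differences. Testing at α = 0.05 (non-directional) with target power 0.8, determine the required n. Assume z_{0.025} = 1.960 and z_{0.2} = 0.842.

n = 31 pairs

For a paired (one-sample on differences) test: n = ((z_{α/2} + z_β) / d)².
z_{α/2} + z_β = 1.960 + 0.842 = 2.802.
n = (2.802 / 0.51)² = 5.494² = 30.19.
Round up.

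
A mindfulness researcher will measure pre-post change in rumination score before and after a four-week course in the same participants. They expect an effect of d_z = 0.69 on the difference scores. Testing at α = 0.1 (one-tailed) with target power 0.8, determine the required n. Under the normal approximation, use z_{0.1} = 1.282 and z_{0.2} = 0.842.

n = 10 pairs

For a paired (one-sample on differences) test: n = ((z_{α} + z_β) / d)².
z_{α} + z_β = 1.282 + 0.842 = 2.124.
n = (2.124 / 0.69)² = 3.078² = 9.48.
Round up.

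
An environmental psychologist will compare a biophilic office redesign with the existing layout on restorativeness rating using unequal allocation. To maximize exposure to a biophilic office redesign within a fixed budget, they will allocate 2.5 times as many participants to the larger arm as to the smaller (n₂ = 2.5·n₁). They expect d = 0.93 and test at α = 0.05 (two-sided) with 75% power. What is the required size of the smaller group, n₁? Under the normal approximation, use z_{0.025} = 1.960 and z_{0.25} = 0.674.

n₁ = 12

With allocation ratio k = n₂/n₁ = 2.5, Var(x̄₁−x̄₂) = σ²(1/n₁ + 1/(k·n₁)) = σ²·(k+1)/(k·n₁).
So n₁ = (1 + 1/k)·((z_{α/2} + z_β)/d)² = 1.400 × (2.634/0.93)².
n₁ = 1.400 × 8.02 = 11.2.
Round up: n₁ = 12, giving n₂ = 2.5 × 12 = 30.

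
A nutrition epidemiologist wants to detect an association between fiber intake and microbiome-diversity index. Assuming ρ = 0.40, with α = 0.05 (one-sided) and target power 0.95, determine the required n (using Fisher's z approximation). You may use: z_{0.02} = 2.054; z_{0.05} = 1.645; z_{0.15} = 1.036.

Fisher's z: C = ½·ln((1+r)/(1−r)) = ½·ln(2.3333) = 0.4236.
n = ((z_{α} + z_β)/C)² + 3.
(1.645 + 1.645) / 0.4236 = 3.290 / 0.4236 = 7.767.
n = 7.767² + 3 = 60.32 + 3 = 63.3.
Round up.

n = 64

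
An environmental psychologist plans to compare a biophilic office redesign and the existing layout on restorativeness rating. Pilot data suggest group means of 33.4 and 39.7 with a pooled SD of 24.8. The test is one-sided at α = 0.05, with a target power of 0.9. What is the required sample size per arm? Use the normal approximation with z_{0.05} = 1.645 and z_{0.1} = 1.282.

Cohen's d = |M₁ − M₂| / SD_pooled = |33.4 − 39.7| / 24.8 = 6.3 / 24.8 = 0.254.
For two independent groups with equal n: n = 2·((z_{α} + z_β) / d)².
z_{α} + z_β = 1.645 + 1.282 = 2.927.
n = 2 × (2.927 / 0.254)² = 2 × 11.524² = 2 × 132.79 = 265.6.
Round up to the next whole participant.

n = 266 per group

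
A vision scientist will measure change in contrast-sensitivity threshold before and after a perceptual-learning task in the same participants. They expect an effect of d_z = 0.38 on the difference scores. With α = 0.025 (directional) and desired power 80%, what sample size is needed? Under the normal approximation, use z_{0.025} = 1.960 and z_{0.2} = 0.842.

n = 55 pairs

For a paired (one-sample on differences) test: n = ((z_{α} + z_β) / d)².
z_{α} + z_β = 1.960 + 0.842 = 2.802.
n = (2.802 / 0.38)² = 7.374² = 54.37.
Round up.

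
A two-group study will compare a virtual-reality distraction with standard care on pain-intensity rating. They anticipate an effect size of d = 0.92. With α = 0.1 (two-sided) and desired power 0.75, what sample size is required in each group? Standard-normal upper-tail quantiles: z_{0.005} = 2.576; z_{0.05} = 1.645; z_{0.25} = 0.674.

n = 13 per group

For two independent groups with equal n: n = 2·((z_{α/2} + z_β) / d)².
z_{α/2} + z_β = 1.645 + 0.674 = 2.319.
n = 2 × (2.319 / 0.92)² = 2 × 2.521² = 2 × 6.35 = 12.7.
Round up to the next whole participant.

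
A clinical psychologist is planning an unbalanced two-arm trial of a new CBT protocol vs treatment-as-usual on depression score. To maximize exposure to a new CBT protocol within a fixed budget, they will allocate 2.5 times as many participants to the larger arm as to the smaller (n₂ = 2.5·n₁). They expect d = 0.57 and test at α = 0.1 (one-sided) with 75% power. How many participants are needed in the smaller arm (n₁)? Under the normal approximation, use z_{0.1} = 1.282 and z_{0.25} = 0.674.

With allocation ratio k = n₂/n₁ = 2.5, Var(x̄₁−x̄₂) = σ²(1/n₁ + 1/(k·n₁)) = σ²·(k+1)/(k·n₁).
So n₁ = (1 + 1/k)·((z_{α} + z_β)/d)² = 1.400 × (1.956/0.57)².
n₁ = 1.400 × 11.78 = 16.5.
Round up: n₁ = 17, giving n₂ = ⌈2.5 × 17⌉ = ⌈42.5⌉ = 43.

n₁ = 17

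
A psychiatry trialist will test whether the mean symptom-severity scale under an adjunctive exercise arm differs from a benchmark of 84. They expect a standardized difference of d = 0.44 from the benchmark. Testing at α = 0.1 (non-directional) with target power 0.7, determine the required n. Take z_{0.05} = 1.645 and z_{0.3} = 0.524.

n = 25

For a one-sample test: n = ((z_{α/2} + z_β) / d)².
z_{α/2} + z_β = 1.645 + 0.524 = 2.169.
n = (2.169 / 0.44)² = 4.930² = 24.30.
Round up.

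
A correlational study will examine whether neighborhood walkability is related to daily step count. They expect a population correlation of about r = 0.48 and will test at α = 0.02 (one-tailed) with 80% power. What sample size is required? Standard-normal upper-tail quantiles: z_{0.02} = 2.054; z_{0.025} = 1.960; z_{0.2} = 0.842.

Fisher's z: C = ½·ln((1+r)/(1−r)) = ½·ln(2.8462) = 0.5230.
n = ((z_{α} + z_β)/C)² + 3.
(2.054 + 0.842) / 0.5230 = 2.896 / 0.5230 = 5.537.
n = 5.537² + 3 = 30.66 + 3 = 33.7.
Round up.

n = 34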